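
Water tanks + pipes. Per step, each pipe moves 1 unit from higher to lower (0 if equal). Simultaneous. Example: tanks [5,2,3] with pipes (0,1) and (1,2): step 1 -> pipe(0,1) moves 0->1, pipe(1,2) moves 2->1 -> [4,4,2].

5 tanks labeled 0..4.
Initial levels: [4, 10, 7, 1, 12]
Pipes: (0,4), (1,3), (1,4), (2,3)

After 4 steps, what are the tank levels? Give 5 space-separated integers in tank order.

Answer: 8 7 6 6 7

Derivation:
Step 1: flows [4->0,1->3,4->1,2->3] -> levels [5 10 6 3 10]
Step 2: flows [4->0,1->3,1=4,2->3] -> levels [6 9 5 5 9]
Step 3: flows [4->0,1->3,1=4,2=3] -> levels [7 8 5 6 8]
Step 4: flows [4->0,1->3,1=4,3->2] -> levels [8 7 6 6 7]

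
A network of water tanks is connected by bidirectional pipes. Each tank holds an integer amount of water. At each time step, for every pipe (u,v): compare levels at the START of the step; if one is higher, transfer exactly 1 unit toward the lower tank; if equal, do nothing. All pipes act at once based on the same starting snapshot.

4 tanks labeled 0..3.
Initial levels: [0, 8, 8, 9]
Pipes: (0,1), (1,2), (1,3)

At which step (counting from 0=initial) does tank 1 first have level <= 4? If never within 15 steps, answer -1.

Answer: 7

Derivation:
Step 1: flows [1->0,1=2,3->1] -> levels [1 8 8 8]
Step 2: flows [1->0,1=2,1=3] -> levels [2 7 8 8]
Step 3: flows [1->0,2->1,3->1] -> levels [3 8 7 7]
Step 4: flows [1->0,1->2,1->3] -> levels [4 5 8 8]
Step 5: flows [1->0,2->1,3->1] -> levels [5 6 7 7]
Step 6: flows [1->0,2->1,3->1] -> levels [6 7 6 6]
Step 7: flows [1->0,1->2,1->3] -> levels [7 4 7 7]
Tank 1 first reaches <=4 at step 7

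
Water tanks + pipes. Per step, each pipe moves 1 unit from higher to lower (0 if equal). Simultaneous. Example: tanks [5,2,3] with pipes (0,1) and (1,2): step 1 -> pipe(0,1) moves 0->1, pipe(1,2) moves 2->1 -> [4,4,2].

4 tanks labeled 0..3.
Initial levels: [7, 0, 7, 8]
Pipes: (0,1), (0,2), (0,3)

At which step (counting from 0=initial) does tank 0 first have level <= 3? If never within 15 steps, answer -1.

Answer: -1

Derivation:
Step 1: flows [0->1,0=2,3->0] -> levels [7 1 7 7]
Step 2: flows [0->1,0=2,0=3] -> levels [6 2 7 7]
Step 3: flows [0->1,2->0,3->0] -> levels [7 3 6 6]
Step 4: flows [0->1,0->2,0->3] -> levels [4 4 7 7]
Step 5: flows [0=1,2->0,3->0] -> levels [6 4 6 6]
Step 6: flows [0->1,0=2,0=3] -> levels [5 5 6 6]
Step 7: flows [0=1,2->0,3->0] -> levels [7 5 5 5]
Step 8: flows [0->1,0->2,0->3] -> levels [4 6 6 6]
Step 9: flows [1->0,2->0,3->0] -> levels [7 5 5 5]
  -> period-2 cycle (repeats step 7); tank 0 never drops to <=3
Tank 0 never reaches <=3 within 15 steps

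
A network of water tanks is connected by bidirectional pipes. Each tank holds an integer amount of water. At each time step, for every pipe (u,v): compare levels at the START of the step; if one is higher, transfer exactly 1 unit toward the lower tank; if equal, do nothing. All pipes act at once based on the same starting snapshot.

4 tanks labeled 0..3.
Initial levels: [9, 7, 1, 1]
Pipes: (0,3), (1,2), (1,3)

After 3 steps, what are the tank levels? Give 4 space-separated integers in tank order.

Answer: 6 4 3 5

Derivation:
Step 1: flows [0->3,1->2,1->3] -> levels [8 5 2 3]
Step 2: flows [0->3,1->2,1->3] -> levels [7 3 3 5]
Step 3: flows [0->3,1=2,3->1] -> levels [6 4 3 5]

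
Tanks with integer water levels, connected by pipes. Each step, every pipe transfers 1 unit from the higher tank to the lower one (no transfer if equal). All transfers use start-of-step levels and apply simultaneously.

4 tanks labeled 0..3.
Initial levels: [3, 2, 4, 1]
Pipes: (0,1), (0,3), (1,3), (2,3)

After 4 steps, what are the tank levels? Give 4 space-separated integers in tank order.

Answer: 3 2 4 1

Derivation:
Step 1: flows [0->1,0->3,1->3,2->3] -> levels [1 2 3 4]
Step 2: flows [1->0,3->0,3->1,3->2] -> levels [3 2 4 1]
  -> period-2 cycle: step 2 state = step 0 state
  -> state at step 4: (4-0) mod 2 = 0, same as step 0 -> [3 2 4 1]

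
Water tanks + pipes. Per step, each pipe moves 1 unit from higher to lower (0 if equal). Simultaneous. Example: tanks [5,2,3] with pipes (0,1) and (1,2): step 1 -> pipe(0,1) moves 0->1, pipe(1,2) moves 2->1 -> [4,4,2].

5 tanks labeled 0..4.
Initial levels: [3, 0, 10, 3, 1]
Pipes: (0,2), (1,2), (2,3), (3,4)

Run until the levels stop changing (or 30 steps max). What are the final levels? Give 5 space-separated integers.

Answer: 3 3 5 2 4

Derivation:
Step 1: flows [2->0,2->1,2->3,3->4] -> levels [4 1 7 3 2]
Step 2: flows [2->0,2->1,2->3,3->4] -> levels [5 2 4 3 3]
Step 3: flows [0->2,2->1,2->3,3=4] -> levels [4 3 3 4 3]
Step 4: flows [0->2,1=2,3->2,3->4] -> levels [3 3 5 2 4]
Step 5: flows [2->0,2->1,2->3,4->3] -> levels [4 4 2 4 3]
Step 6: flows [0->2,1->2,3->2,3->4] -> levels [3 3 5 2 4]
  -> period-2 cycle: step 6 state = step 4 state; never stabilizes
  -> state at step 30: (30-4) mod 2 = 0, same as step 4 -> [3 3 5 2 4]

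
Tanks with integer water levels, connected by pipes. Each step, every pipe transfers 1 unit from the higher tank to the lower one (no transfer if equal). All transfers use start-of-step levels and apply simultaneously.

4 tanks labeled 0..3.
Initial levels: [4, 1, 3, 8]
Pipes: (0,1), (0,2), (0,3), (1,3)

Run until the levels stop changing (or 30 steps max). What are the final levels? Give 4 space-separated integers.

Answer: 5 4 3 4

Derivation:
Step 1: flows [0->1,0->2,3->0,3->1] -> levels [3 3 4 6]
Step 2: flows [0=1,2->0,3->0,3->1] -> levels [5 4 3 4]
Step 3: flows [0->1,0->2,0->3,1=3] -> levels [2 5 4 5]
Step 4: flows [1->0,2->0,3->0,1=3] -> levels [5 4 3 4]
  -> period-2 cycle: step 4 state = step 2 state; never stabilizes
  -> state at step 30: (30-2) mod 2 = 0, same as step 2 -> [5 4 3 4]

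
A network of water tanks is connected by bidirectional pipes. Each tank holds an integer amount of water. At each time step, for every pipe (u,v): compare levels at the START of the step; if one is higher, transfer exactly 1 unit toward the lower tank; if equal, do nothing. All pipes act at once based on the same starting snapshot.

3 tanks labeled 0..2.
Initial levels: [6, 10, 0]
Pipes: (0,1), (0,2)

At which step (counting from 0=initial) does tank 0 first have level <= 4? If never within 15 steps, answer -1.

Answer: 7

Derivation:
Step 1: flows [1->0,0->2] -> levels [6 9 1]
Step 2: flows [1->0,0->2] -> levels [6 8 2]
Step 3: flows [1->0,0->2] -> levels [6 7 3]
Step 4: flows [1->0,0->2] -> levels [6 6 4]
Step 5: flows [0=1,0->2] -> levels [5 6 5]
Step 6: flows [1->0,0=2] -> levels [6 5 5]
Step 7: flows [0->1,0->2] -> levels [4 6 6]
Tank 0 first reaches <=4 at step 7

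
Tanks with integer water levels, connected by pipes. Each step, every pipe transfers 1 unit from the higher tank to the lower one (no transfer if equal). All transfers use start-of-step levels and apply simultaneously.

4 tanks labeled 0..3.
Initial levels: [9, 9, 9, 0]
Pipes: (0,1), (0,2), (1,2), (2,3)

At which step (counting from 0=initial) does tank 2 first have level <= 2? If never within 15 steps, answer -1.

Step 1: flows [0=1,0=2,1=2,2->3] -> levels [9 9 8 1]
Step 2: flows [0=1,0->2,1->2,2->3] -> levels [8 8 9 2]
Step 3: flows [0=1,2->0,2->1,2->3] -> levels [9 9 6 3]
Step 4: flows [0=1,0->2,1->2,2->3] -> levels [8 8 7 4]
Step 5: flows [0=1,0->2,1->2,2->3] -> levels [7 7 8 5]
Step 6: flows [0=1,2->0,2->1,2->3] -> levels [8 8 5 6]
Step 7: flows [0=1,0->2,1->2,3->2] -> levels [7 7 8 5]
  -> period-2 cycle (repeats step 5); tank 2 never drops to <=2
Tank 2 never reaches <=2 within 15 steps

Answer: -1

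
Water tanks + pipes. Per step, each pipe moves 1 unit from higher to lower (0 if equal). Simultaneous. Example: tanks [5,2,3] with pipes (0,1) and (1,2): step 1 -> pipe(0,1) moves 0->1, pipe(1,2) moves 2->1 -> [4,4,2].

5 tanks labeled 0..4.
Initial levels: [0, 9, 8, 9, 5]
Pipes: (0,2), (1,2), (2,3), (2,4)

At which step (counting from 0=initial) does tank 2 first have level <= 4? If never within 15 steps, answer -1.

Answer: 4

Derivation:
Step 1: flows [2->0,1->2,3->2,2->4] -> levels [1 8 8 8 6]
Step 2: flows [2->0,1=2,2=3,2->4] -> levels [2 8 6 8 7]
Step 3: flows [2->0,1->2,3->2,4->2] -> levels [3 7 8 7 6]
Step 4: flows [2->0,2->1,2->3,2->4] -> levels [4 8 4 8 7]
Tank 2 first reaches <=4 at step 4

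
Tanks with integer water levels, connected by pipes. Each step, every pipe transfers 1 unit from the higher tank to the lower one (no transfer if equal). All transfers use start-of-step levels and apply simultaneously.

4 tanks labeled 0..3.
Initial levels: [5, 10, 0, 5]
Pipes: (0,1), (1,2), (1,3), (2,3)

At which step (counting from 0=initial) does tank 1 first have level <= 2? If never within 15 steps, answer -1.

Answer: -1

Derivation:
Step 1: flows [1->0,1->2,1->3,3->2] -> levels [6 7 2 5]
Step 2: flows [1->0,1->2,1->3,3->2] -> levels [7 4 4 5]
Step 3: flows [0->1,1=2,3->1,3->2] -> levels [6 6 5 3]
Step 4: flows [0=1,1->2,1->3,2->3] -> levels [6 4 5 5]
Step 5: flows [0->1,2->1,3->1,2=3] -> levels [5 7 4 4]
Step 6: flows [1->0,1->2,1->3,2=3] -> levels [6 4 5 5]
  -> period-2 cycle (repeats step 4); tank 1 never drops to <=2
Tank 1 never reaches <=2 within 15 steps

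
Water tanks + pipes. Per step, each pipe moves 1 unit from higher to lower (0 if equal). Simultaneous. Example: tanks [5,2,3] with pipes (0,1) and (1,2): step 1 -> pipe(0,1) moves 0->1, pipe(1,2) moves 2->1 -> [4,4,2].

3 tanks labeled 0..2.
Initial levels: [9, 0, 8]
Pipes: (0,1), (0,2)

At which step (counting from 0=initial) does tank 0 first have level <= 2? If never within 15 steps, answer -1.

Answer: -1

Derivation:
Step 1: flows [0->1,0->2] -> levels [7 1 9]
Step 2: flows [0->1,2->0] -> levels [7 2 8]
Step 3: flows [0->1,2->0] -> levels [7 3 7]
Step 4: flows [0->1,0=2] -> levels [6 4 7]
Step 5: flows [0->1,2->0] -> levels [6 5 6]
Step 6: flows [0->1,0=2] -> levels [5 6 6]
Step 7: flows [1->0,2->0] -> levels [7 5 5]
Step 8: flows [0->1,0->2] -> levels [5 6 6]
  -> period-2 cycle (repeats step 6); tank 0 never drops to <=2
Tank 0 never reaches <=2 within 15 steps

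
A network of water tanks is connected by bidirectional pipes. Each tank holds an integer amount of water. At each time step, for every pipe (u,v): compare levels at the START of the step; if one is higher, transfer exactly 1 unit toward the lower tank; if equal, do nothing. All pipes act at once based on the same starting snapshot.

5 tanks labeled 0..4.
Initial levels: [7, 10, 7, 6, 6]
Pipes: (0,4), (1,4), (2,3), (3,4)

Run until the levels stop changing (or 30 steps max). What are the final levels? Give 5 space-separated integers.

Answer: 8 8 7 8 5

Derivation:
Step 1: flows [0->4,1->4,2->3,3=4] -> levels [6 9 6 7 8]
Step 2: flows [4->0,1->4,3->2,4->3] -> levels [7 8 7 7 7]
Step 3: flows [0=4,1->4,2=3,3=4] -> levels [7 7 7 7 8]
Step 4: flows [4->0,4->1,2=3,4->3] -> levels [8 8 7 8 5]
Step 5: flows [0->4,1->4,3->2,3->4] -> levels [7 7 8 6 8]
Step 6: flows [4->0,4->1,2->3,4->3] -> levels [8 8 7 8 5]
  -> period-2 cycle: step 6 state = step 4 state; never stabilizes
  -> state at step 30: (30-4) mod 2 = 0, same as step 4 -> [8 8 7 8 5]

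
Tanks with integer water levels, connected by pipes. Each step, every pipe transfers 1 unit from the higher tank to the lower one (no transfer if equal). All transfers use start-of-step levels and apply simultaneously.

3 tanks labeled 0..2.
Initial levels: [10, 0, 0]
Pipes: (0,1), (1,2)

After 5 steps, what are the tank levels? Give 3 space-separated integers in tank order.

Answer: 5 3 2

Derivation:
Step 1: flows [0->1,1=2] -> levels [9 1 0]
Step 2: flows [0->1,1->2] -> levels [8 1 1]
Step 3: flows [0->1,1=2] -> levels [7 2 1]
Step 4: flows [0->1,1->2] -> levels [6 2 2]
Step 5: flows [0->1,1=2] -> levels [5 3 2]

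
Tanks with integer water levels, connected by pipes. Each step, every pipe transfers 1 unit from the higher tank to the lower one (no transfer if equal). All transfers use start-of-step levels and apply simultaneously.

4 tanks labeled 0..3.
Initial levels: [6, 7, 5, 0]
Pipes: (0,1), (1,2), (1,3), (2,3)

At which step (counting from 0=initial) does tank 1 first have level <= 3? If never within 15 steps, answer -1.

Step 1: flows [1->0,1->2,1->3,2->3] -> levels [7 4 5 2]
Step 2: flows [0->1,2->1,1->3,2->3] -> levels [6 5 3 4]
Step 3: flows [0->1,1->2,1->3,3->2] -> levels [5 4 5 4]
Step 4: flows [0->1,2->1,1=3,2->3] -> levels [4 6 3 5]
Step 5: flows [1->0,1->2,1->3,3->2] -> levels [5 3 5 5]
Tank 1 first reaches <=3 at step 5

Answer: 5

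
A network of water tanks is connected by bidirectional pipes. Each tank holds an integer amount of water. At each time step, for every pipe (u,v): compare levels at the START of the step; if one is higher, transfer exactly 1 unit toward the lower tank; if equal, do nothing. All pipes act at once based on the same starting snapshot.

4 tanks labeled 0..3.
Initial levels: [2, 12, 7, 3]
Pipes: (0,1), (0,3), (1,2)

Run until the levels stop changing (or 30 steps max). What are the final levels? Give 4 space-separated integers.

Step 1: flows [1->0,3->0,1->2] -> levels [4 10 8 2]
Step 2: flows [1->0,0->3,1->2] -> levels [4 8 9 3]
Step 3: flows [1->0,0->3,2->1] -> levels [4 8 8 4]
Step 4: flows [1->0,0=3,1=2] -> levels [5 7 8 4]
Step 5: flows [1->0,0->3,2->1] -> levels [5 7 7 5]
Step 6: flows [1->0,0=3,1=2] -> levels [6 6 7 5]
Step 7: flows [0=1,0->3,2->1] -> levels [5 7 6 6]
Step 8: flows [1->0,3->0,1->2] -> levels [7 5 7 5]
Step 9: flows [0->1,0->3,2->1] -> levels [5 7 6 6]
  -> period-2 cycle: step 9 state = step 7 state; never stabilizes
  -> state at step 30: (30-7) mod 2 = 1, same as step 8 -> [7 5 7 5]

Answer: 7 5 7 5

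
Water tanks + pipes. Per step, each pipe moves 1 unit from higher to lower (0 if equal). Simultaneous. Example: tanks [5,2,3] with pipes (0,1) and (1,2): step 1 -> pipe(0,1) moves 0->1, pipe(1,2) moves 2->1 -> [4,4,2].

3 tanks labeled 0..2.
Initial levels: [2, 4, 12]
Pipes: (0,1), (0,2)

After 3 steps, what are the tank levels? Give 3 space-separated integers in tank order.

Step 1: flows [1->0,2->0] -> levels [4 3 11]
Step 2: flows [0->1,2->0] -> levels [4 4 10]
Step 3: flows [0=1,2->0] -> levels [5 4 9]

Answer: 5 4 9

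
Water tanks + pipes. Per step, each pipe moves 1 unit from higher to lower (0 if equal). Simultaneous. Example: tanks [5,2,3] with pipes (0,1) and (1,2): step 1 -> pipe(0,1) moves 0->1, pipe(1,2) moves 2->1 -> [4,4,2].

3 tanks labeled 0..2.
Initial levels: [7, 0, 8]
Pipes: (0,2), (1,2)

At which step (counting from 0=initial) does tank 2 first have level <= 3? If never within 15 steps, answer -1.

Answer: -1

Derivation:
Step 1: flows [2->0,2->1] -> levels [8 1 6]
Step 2: flows [0->2,2->1] -> levels [7 2 6]
Step 3: flows [0->2,2->1] -> levels [6 3 6]
Step 4: flows [0=2,2->1] -> levels [6 4 5]
Step 5: flows [0->2,2->1] -> levels [5 5 5]
Step 6: flows [0=2,1=2] -> levels [5 5 5]
  -> stable; tank 2 stays at 5 > 3
Tank 2 never reaches <=3 within 15 steps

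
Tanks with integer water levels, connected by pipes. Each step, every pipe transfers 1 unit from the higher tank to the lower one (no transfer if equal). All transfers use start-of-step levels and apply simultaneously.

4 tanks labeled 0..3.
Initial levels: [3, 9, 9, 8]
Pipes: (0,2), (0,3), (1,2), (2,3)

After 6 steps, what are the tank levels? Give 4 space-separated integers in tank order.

Step 1: flows [2->0,3->0,1=2,2->3] -> levels [5 9 7 8]
Step 2: flows [2->0,3->0,1->2,3->2] -> levels [7 8 8 6]
Step 3: flows [2->0,0->3,1=2,2->3] -> levels [7 8 6 8]
Step 4: flows [0->2,3->0,1->2,3->2] -> levels [7 7 9 6]
Step 5: flows [2->0,0->3,2->1,2->3] -> levels [7 8 6 8]
  -> period-2 cycle: step 5 state = step 3 state
  -> state at step 6: (6-3) mod 2 = 1, same as step 4 -> [7 7 9 6]

Answer: 7 7 9 6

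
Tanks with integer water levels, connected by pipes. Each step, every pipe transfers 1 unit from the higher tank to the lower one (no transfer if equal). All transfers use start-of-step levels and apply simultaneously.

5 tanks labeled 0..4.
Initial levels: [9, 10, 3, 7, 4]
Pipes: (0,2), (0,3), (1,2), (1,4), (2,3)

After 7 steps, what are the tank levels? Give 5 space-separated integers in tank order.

Answer: 7 7 6 7 6

Derivation:
Step 1: flows [0->2,0->3,1->2,1->4,3->2] -> levels [7 8 6 7 5]
Step 2: flows [0->2,0=3,1->2,1->4,3->2] -> levels [6 6 9 6 6]
Step 3: flows [2->0,0=3,2->1,1=4,2->3] -> levels [7 7 6 7 6]
Step 4: flows [0->2,0=3,1->2,1->4,3->2] -> levels [6 5 9 6 7]
Step 5: flows [2->0,0=3,2->1,4->1,2->3] -> levels [7 7 6 7 6]
  -> period-2 cycle: step 5 state = step 3 state
  -> state at step 7: (7-3) mod 2 = 0, same as step 3 -> [7 7 6 7 6]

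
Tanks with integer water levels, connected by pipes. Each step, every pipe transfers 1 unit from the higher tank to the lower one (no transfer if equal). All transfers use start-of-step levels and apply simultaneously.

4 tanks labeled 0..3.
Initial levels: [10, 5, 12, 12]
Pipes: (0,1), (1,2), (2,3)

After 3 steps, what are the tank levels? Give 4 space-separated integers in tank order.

Step 1: flows [0->1,2->1,2=3] -> levels [9 7 11 12]
Step 2: flows [0->1,2->1,3->2] -> levels [8 9 11 11]
Step 3: flows [1->0,2->1,2=3] -> levels [9 9 10 11]

Answer: 9 9 10 11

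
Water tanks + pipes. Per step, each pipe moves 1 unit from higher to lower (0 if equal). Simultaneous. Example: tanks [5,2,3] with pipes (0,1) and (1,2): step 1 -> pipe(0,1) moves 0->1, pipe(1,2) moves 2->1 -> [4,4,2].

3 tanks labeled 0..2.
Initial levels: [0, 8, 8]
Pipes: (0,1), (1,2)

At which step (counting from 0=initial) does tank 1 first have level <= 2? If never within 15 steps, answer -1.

Answer: -1

Derivation:
Step 1: flows [1->0,1=2] -> levels [1 7 8]
Step 2: flows [1->0,2->1] -> levels [2 7 7]
Step 3: flows [1->0,1=2] -> levels [3 6 7]
Step 4: flows [1->0,2->1] -> levels [4 6 6]
Step 5: flows [1->0,1=2] -> levels [5 5 6]
Step 6: flows [0=1,2->1] -> levels [5 6 5]
Step 7: flows [1->0,1->2] -> levels [6 4 6]
Step 8: flows [0->1,2->1] -> levels [5 6 5]
  -> period-2 cycle (repeats step 6); tank 1 never drops to <=2
Tank 1 never reaches <=2 within 15 steps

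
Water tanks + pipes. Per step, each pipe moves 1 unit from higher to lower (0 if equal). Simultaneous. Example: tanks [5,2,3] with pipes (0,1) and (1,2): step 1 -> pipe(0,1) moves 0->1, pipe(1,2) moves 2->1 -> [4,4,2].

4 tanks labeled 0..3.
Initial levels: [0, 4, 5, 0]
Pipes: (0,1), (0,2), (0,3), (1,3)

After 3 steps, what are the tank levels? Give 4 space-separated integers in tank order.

Answer: 3 3 2 1

Derivation:
Step 1: flows [1->0,2->0,0=3,1->3] -> levels [2 2 4 1]
Step 2: flows [0=1,2->0,0->3,1->3] -> levels [2 1 3 3]
Step 3: flows [0->1,2->0,3->0,3->1] -> levels [3 3 2 1]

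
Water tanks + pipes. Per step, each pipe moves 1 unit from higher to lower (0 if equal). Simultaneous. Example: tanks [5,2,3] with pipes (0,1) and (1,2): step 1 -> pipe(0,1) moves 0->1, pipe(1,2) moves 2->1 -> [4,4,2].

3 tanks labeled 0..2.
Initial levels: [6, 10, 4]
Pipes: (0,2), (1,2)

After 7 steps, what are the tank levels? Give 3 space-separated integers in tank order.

Step 1: flows [0->2,1->2] -> levels [5 9 6]
Step 2: flows [2->0,1->2] -> levels [6 8 6]
Step 3: flows [0=2,1->2] -> levels [6 7 7]
Step 4: flows [2->0,1=2] -> levels [7 7 6]
Step 5: flows [0->2,1->2] -> levels [6 6 8]
Step 6: flows [2->0,2->1] -> levels [7 7 6]
  -> period-2 cycle: step 6 state = step 4 state
  -> state at step 7: (7-4) mod 2 = 1, same as step 5 -> [6 6 8]

Answer: 6 6 8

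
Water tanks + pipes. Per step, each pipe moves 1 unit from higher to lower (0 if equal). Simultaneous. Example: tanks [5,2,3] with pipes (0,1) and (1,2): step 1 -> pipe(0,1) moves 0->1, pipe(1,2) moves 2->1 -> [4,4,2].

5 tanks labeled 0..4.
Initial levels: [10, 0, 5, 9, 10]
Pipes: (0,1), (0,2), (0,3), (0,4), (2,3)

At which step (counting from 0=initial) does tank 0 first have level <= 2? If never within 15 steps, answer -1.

Step 1: flows [0->1,0->2,0->3,0=4,3->2] -> levels [7 1 7 9 10]
Step 2: flows [0->1,0=2,3->0,4->0,3->2] -> levels [8 2 8 7 9]
Step 3: flows [0->1,0=2,0->3,4->0,2->3] -> levels [7 3 7 9 8]
Step 4: flows [0->1,0=2,3->0,4->0,3->2] -> levels [8 4 8 7 7]
Step 5: flows [0->1,0=2,0->3,0->4,2->3] -> levels [5 5 7 9 8]
Step 6: flows [0=1,2->0,3->0,4->0,3->2] -> levels [8 5 7 7 7]
Step 7: flows [0->1,0->2,0->3,0->4,2=3] -> levels [4 6 8 8 8]
Step 8: flows [1->0,2->0,3->0,4->0,2=3] -> levels [8 5 7 7 7]
  -> period-2 cycle (repeats step 6); tank 0 never drops to <=2
Tank 0 never reaches <=2 within 15 steps

Answer: -1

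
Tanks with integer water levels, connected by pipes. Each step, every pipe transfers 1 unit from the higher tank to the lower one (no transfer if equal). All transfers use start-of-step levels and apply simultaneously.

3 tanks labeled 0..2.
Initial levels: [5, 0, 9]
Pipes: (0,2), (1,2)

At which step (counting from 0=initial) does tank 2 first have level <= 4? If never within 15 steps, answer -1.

Step 1: flows [2->0,2->1] -> levels [6 1 7]
Step 2: flows [2->0,2->1] -> levels [7 2 5]
Step 3: flows [0->2,2->1] -> levels [6 3 5]
Step 4: flows [0->2,2->1] -> levels [5 4 5]
Step 5: flows [0=2,2->1] -> levels [5 5 4]
Tank 2 first reaches <=4 at step 5

Answer: 5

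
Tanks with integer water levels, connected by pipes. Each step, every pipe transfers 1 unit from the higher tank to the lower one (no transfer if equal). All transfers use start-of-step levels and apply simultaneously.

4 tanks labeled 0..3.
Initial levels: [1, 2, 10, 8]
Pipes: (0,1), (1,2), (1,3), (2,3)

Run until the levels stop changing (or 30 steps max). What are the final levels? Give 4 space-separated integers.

Step 1: flows [1->0,2->1,3->1,2->3] -> levels [2 3 8 8]
Step 2: flows [1->0,2->1,3->1,2=3] -> levels [3 4 7 7]
Step 3: flows [1->0,2->1,3->1,2=3] -> levels [4 5 6 6]
Step 4: flows [1->0,2->1,3->1,2=3] -> levels [5 6 5 5]
Step 5: flows [1->0,1->2,1->3,2=3] -> levels [6 3 6 6]
Step 6: flows [0->1,2->1,3->1,2=3] -> levels [5 6 5 5]
  -> period-2 cycle: step 6 state = step 4 state; never stabilizes
  -> state at step 30: (30-4) mod 2 = 0, same as step 4 -> [5 6 5 5]

Answer: 5 6 5 5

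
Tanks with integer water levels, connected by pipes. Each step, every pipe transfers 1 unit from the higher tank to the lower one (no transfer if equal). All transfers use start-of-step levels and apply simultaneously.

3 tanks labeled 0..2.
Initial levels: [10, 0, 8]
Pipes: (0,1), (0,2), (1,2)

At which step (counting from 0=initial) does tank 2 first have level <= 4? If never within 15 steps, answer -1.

Answer: -1

Derivation:
Step 1: flows [0->1,0->2,2->1] -> levels [8 2 8]
Step 2: flows [0->1,0=2,2->1] -> levels [7 4 7]
Step 3: flows [0->1,0=2,2->1] -> levels [6 6 6]
Step 4: flows [0=1,0=2,1=2] -> levels [6 6 6]
  -> stable; tank 2 stays at 6 > 4
Tank 2 never reaches <=4 within 15 steps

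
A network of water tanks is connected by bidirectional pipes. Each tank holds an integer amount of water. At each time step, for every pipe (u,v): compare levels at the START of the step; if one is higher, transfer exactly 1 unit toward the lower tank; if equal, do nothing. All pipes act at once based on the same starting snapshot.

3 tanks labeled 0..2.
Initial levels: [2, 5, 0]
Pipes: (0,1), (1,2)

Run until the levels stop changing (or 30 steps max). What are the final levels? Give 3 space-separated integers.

Answer: 3 1 3

Derivation:
Step 1: flows [1->0,1->2] -> levels [3 3 1]
Step 2: flows [0=1,1->2] -> levels [3 2 2]
Step 3: flows [0->1,1=2] -> levels [2 3 2]
Step 4: flows [1->0,1->2] -> levels [3 1 3]
Step 5: flows [0->1,2->1] -> levels [2 3 2]
  -> period-2 cycle: step 5 state = step 3 state; never stabilizes
  -> state at step 30: (30-3) mod 2 = 1, same as step 4 -> [3 1 3]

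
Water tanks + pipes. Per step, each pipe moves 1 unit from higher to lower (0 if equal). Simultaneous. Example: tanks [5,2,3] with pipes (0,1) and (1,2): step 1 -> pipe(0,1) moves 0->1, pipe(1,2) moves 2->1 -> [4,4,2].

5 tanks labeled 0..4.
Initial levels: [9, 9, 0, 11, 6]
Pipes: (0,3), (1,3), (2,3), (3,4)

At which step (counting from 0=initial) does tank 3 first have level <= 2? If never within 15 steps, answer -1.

Step 1: flows [3->0,3->1,3->2,3->4] -> levels [10 10 1 7 7]
Step 2: flows [0->3,1->3,3->2,3=4] -> levels [9 9 2 8 7]
Step 3: flows [0->3,1->3,3->2,3->4] -> levels [8 8 3 8 8]
Step 4: flows [0=3,1=3,3->2,3=4] -> levels [8 8 4 7 8]
Step 5: flows [0->3,1->3,3->2,4->3] -> levels [7 7 5 9 7]
Step 6: flows [3->0,3->1,3->2,3->4] -> levels [8 8 6 5 8]
Step 7: flows [0->3,1->3,2->3,4->3] -> levels [7 7 5 9 7]
  -> period-2 cycle (repeats step 5); tank 3 never drops to <=2
Tank 3 never reaches <=2 within 15 steps

Answer: -1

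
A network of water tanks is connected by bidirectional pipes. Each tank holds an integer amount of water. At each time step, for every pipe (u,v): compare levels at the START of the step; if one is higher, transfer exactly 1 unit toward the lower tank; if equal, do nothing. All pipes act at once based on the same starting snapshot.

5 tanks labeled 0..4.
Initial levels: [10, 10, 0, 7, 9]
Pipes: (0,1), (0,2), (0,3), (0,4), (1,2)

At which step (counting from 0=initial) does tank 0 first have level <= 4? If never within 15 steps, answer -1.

Answer: -1

Derivation:
Step 1: flows [0=1,0->2,0->3,0->4,1->2] -> levels [7 9 2 8 10]
Step 2: flows [1->0,0->2,3->0,4->0,1->2] -> levels [9 7 4 7 9]
Step 3: flows [0->1,0->2,0->3,0=4,1->2] -> levels [6 7 6 8 9]
Step 4: flows [1->0,0=2,3->0,4->0,1->2] -> levels [9 5 7 7 8]
Step 5: flows [0->1,0->2,0->3,0->4,2->1] -> levels [5 7 7 8 9]
Step 6: flows [1->0,2->0,3->0,4->0,1=2] -> levels [9 6 6 7 8]
Step 7: flows [0->1,0->2,0->3,0->4,1=2] -> levels [5 7 7 8 9]
  -> period-2 cycle (repeats step 5); tank 0 never drops to <=4
Tank 0 never reaches <=4 within 15 steps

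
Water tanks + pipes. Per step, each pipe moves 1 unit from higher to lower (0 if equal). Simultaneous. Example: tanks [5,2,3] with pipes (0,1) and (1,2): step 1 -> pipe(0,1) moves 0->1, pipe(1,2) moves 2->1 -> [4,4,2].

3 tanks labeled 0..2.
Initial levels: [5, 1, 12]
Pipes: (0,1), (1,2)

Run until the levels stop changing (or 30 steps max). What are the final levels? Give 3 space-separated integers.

Answer: 6 6 6

Derivation:
Step 1: flows [0->1,2->1] -> levels [4 3 11]
Step 2: flows [0->1,2->1] -> levels [3 5 10]
Step 3: flows [1->0,2->1] -> levels [4 5 9]
Step 4: flows [1->0,2->1] -> levels [5 5 8]
Step 5: flows [0=1,2->1] -> levels [5 6 7]
Step 6: flows [1->0,2->1] -> levels [6 6 6]
Step 7: flows [0=1,1=2] -> levels [6 6 6]
  -> stable (no change)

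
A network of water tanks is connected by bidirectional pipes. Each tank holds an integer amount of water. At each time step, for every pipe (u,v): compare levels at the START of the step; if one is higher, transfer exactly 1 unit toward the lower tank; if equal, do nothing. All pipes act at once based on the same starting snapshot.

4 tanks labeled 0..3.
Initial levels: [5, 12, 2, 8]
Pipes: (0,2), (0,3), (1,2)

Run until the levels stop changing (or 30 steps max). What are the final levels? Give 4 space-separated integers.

Step 1: flows [0->2,3->0,1->2] -> levels [5 11 4 7]
Step 2: flows [0->2,3->0,1->2] -> levels [5 10 6 6]
Step 3: flows [2->0,3->0,1->2] -> levels [7 9 6 5]
Step 4: flows [0->2,0->3,1->2] -> levels [5 8 8 6]
Step 5: flows [2->0,3->0,1=2] -> levels [7 8 7 5]
Step 6: flows [0=2,0->3,1->2] -> levels [6 7 8 6]
Step 7: flows [2->0,0=3,2->1] -> levels [7 8 6 6]
Step 8: flows [0->2,0->3,1->2] -> levels [5 7 8 7]
Step 9: flows [2->0,3->0,2->1] -> levels [7 8 6 6]
  -> period-2 cycle: step 9 state = step 7 state; never stabilizes
  -> state at step 30: (30-7) mod 2 = 1, same as step 8 -> [5 7 8 7]

Answer: 5 7 8 7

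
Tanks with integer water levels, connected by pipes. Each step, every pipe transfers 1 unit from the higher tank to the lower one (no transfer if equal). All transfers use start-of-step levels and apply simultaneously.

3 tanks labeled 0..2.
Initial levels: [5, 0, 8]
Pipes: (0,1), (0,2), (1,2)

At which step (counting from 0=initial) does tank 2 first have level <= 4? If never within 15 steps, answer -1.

Step 1: flows [0->1,2->0,2->1] -> levels [5 2 6]
Step 2: flows [0->1,2->0,2->1] -> levels [5 4 4]
Tank 2 first reaches <=4 at step 2

Answer: 2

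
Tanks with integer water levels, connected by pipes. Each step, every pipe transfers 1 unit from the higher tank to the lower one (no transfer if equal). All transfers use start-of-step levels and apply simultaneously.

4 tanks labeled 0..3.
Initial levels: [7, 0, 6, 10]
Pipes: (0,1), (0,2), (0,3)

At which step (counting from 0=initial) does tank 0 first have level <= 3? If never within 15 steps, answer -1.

Answer: -1

Derivation:
Step 1: flows [0->1,0->2,3->0] -> levels [6 1 7 9]
Step 2: flows [0->1,2->0,3->0] -> levels [7 2 6 8]
Step 3: flows [0->1,0->2,3->0] -> levels [6 3 7 7]
Step 4: flows [0->1,2->0,3->0] -> levels [7 4 6 6]
Step 5: flows [0->1,0->2,0->3] -> levels [4 5 7 7]
Step 6: flows [1->0,2->0,3->0] -> levels [7 4 6 6]
  -> period-2 cycle (repeats step 4); tank 0 never drops to <=3
Tank 0 never reaches <=3 within 15 steps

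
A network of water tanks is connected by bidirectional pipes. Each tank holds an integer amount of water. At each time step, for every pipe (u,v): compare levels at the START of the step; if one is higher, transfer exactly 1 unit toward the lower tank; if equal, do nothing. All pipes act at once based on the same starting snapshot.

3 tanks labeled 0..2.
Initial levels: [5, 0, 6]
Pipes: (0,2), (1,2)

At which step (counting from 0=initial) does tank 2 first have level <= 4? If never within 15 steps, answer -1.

Answer: 1

Derivation:
Step 1: flows [2->0,2->1] -> levels [6 1 4]
Tank 2 first reaches <=4 at step 1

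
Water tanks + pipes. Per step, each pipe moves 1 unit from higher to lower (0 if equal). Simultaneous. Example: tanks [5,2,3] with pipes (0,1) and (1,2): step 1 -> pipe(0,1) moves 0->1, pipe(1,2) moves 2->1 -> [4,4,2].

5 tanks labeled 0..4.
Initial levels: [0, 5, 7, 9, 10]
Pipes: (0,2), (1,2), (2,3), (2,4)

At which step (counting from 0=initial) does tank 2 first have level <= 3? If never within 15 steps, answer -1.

Answer: -1

Derivation:
Step 1: flows [2->0,2->1,3->2,4->2] -> levels [1 6 7 8 9]
Step 2: flows [2->0,2->1,3->2,4->2] -> levels [2 7 7 7 8]
Step 3: flows [2->0,1=2,2=3,4->2] -> levels [3 7 7 7 7]
Step 4: flows [2->0,1=2,2=3,2=4] -> levels [4 7 6 7 7]
Step 5: flows [2->0,1->2,3->2,4->2] -> levels [5 6 8 6 6]
Step 6: flows [2->0,2->1,2->3,2->4] -> levels [6 7 4 7 7]
Step 7: flows [0->2,1->2,3->2,4->2] -> levels [5 6 8 6 6]
  -> period-2 cycle (repeats step 5); tank 2 never drops to <=3
Tank 2 never reaches <=3 within 15 steps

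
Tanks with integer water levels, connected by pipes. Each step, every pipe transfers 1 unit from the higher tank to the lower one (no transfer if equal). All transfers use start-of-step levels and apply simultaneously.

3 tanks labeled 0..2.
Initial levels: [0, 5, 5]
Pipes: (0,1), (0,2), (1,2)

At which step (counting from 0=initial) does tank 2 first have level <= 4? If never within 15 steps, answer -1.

Answer: 1

Derivation:
Step 1: flows [1->0,2->0,1=2] -> levels [2 4 4]
Tank 2 first reaches <=4 at step 1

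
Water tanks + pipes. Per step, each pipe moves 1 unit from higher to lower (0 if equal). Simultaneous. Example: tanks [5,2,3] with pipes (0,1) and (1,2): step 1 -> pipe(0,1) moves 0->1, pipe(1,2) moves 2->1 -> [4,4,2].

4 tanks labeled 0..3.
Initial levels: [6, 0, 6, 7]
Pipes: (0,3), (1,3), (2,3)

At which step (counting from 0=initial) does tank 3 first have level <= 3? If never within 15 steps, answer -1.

Answer: 4

Derivation:
Step 1: flows [3->0,3->1,3->2] -> levels [7 1 7 4]
Step 2: flows [0->3,3->1,2->3] -> levels [6 2 6 5]
Step 3: flows [0->3,3->1,2->3] -> levels [5 3 5 6]
Step 4: flows [3->0,3->1,3->2] -> levels [6 4 6 3]
Tank 3 first reaches <=3 at step 4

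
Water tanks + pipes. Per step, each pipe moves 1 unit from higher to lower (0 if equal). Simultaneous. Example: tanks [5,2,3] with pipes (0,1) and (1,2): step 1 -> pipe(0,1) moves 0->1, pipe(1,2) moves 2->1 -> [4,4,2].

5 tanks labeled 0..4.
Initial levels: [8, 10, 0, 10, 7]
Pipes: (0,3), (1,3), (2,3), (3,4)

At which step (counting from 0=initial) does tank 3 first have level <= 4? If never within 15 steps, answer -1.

Answer: 7

Derivation:
Step 1: flows [3->0,1=3,3->2,3->4] -> levels [9 10 1 7 8]
Step 2: flows [0->3,1->3,3->2,4->3] -> levels [8 9 2 9 7]
Step 3: flows [3->0,1=3,3->2,3->4] -> levels [9 9 3 6 8]
Step 4: flows [0->3,1->3,3->2,4->3] -> levels [8 8 4 8 7]
Step 5: flows [0=3,1=3,3->2,3->4] -> levels [8 8 5 6 8]
Step 6: flows [0->3,1->3,3->2,4->3] -> levels [7 7 6 8 7]
Step 7: flows [3->0,3->1,3->2,3->4] -> levels [8 8 7 4 8]
Tank 3 first reaches <=4 at step 7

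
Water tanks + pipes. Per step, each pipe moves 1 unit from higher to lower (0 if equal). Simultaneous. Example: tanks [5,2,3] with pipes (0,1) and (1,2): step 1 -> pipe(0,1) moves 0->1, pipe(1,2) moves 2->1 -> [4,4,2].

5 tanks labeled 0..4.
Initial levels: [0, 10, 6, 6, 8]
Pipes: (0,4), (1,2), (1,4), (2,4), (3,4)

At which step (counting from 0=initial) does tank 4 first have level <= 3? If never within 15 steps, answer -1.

Step 1: flows [4->0,1->2,1->4,4->2,4->3] -> levels [1 8 8 7 6]
Step 2: flows [4->0,1=2,1->4,2->4,3->4] -> levels [2 7 7 6 8]
Step 3: flows [4->0,1=2,4->1,4->2,4->3] -> levels [3 8 8 7 4]
Step 4: flows [4->0,1=2,1->4,2->4,3->4] -> levels [4 7 7 6 6]
Step 5: flows [4->0,1=2,1->4,2->4,3=4] -> levels [5 6 6 6 7]
Step 6: flows [4->0,1=2,4->1,4->2,4->3] -> levels [6 7 7 7 3]
Tank 4 first reaches <=3 at step 6

Answer: 6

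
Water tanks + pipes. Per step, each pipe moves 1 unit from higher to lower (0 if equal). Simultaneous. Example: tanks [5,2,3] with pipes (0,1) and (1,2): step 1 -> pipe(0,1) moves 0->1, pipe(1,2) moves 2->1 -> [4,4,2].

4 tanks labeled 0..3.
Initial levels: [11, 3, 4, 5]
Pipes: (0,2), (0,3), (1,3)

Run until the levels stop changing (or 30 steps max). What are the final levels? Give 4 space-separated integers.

Answer: 7 6 6 4

Derivation:
Step 1: flows [0->2,0->3,3->1] -> levels [9 4 5 5]
Step 2: flows [0->2,0->3,3->1] -> levels [7 5 6 5]
Step 3: flows [0->2,0->3,1=3] -> levels [5 5 7 6]
Step 4: flows [2->0,3->0,3->1] -> levels [7 6 6 4]
Step 5: flows [0->2,0->3,1->3] -> levels [5 5 7 6]
  -> period-2 cycle: step 5 state = step 3 state; never stabilizes
  -> state at step 30: (30-3) mod 2 = 1, same as step 4 -> [7 6 6 4]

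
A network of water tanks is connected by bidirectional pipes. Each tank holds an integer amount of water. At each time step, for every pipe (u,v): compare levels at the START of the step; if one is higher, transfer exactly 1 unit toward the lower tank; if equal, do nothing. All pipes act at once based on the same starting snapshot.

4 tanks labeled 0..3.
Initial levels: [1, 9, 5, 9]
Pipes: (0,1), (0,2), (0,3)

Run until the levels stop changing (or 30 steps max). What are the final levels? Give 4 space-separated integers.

Answer: 4 7 6 7

Derivation:
Step 1: flows [1->0,2->0,3->0] -> levels [4 8 4 8]
Step 2: flows [1->0,0=2,3->0] -> levels [6 7 4 7]
Step 3: flows [1->0,0->2,3->0] -> levels [7 6 5 6]
Step 4: flows [0->1,0->2,0->3] -> levels [4 7 6 7]
Step 5: flows [1->0,2->0,3->0] -> levels [7 6 5 6]
  -> period-2 cycle: step 5 state = step 3 state; never stabilizes
  -> state at step 30: (30-3) mod 2 = 1, same as step 4 -> [4 7 6 7]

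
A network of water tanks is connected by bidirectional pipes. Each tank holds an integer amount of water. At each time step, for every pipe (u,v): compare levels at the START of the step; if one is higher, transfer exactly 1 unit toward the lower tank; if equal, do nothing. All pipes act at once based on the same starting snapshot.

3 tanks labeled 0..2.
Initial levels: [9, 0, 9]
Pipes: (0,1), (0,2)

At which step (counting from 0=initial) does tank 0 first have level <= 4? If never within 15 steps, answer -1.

Step 1: flows [0->1,0=2] -> levels [8 1 9]
Step 2: flows [0->1,2->0] -> levels [8 2 8]
Step 3: flows [0->1,0=2] -> levels [7 3 8]
Step 4: flows [0->1,2->0] -> levels [7 4 7]
Step 5: flows [0->1,0=2] -> levels [6 5 7]
Step 6: flows [0->1,2->0] -> levels [6 6 6]
Step 7: flows [0=1,0=2] -> levels [6 6 6]
  -> stable; tank 0 stays at 6 > 4
Tank 0 never reaches <=4 within 15 steps

Answer: -1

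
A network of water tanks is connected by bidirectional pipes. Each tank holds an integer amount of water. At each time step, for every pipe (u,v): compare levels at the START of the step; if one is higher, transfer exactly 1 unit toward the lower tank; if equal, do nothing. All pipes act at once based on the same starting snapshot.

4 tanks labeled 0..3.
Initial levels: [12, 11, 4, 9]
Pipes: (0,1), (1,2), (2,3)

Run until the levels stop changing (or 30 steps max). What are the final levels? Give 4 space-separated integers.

Step 1: flows [0->1,1->2,3->2] -> levels [11 11 6 8]
Step 2: flows [0=1,1->2,3->2] -> levels [11 10 8 7]
Step 3: flows [0->1,1->2,2->3] -> levels [10 10 8 8]
Step 4: flows [0=1,1->2,2=3] -> levels [10 9 9 8]
Step 5: flows [0->1,1=2,2->3] -> levels [9 10 8 9]
Step 6: flows [1->0,1->2,3->2] -> levels [10 8 10 8]
Step 7: flows [0->1,2->1,2->3] -> levels [9 10 8 9]
  -> period-2 cycle: step 7 state = step 5 state; never stabilizes
  -> state at step 30: (30-5) mod 2 = 1, same as step 6 -> [10 8 10 8]

Answer: 10 8 10 8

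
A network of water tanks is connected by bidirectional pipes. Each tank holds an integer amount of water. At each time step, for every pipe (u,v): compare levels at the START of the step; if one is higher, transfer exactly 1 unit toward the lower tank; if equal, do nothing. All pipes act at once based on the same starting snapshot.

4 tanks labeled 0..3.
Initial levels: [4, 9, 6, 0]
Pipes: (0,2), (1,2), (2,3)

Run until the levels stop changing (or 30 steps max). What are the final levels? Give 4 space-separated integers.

Step 1: flows [2->0,1->2,2->3] -> levels [5 8 5 1]
Step 2: flows [0=2,1->2,2->3] -> levels [5 7 5 2]
Step 3: flows [0=2,1->2,2->3] -> levels [5 6 5 3]
Step 4: flows [0=2,1->2,2->3] -> levels [5 5 5 4]
Step 5: flows [0=2,1=2,2->3] -> levels [5 5 4 5]
Step 6: flows [0->2,1->2,3->2] -> levels [4 4 7 4]
Step 7: flows [2->0,2->1,2->3] -> levels [5 5 4 5]
  -> period-2 cycle: step 7 state = step 5 state; never stabilizes
  -> state at step 30: (30-5) mod 2 = 1, same as step 6 -> [4 4 7 4]

Answer: 4 4 7 4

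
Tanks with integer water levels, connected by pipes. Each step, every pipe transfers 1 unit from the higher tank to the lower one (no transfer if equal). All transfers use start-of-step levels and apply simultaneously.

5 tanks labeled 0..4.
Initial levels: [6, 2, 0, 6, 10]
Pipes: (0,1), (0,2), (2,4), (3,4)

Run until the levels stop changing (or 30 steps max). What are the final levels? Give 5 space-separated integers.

Answer: 4 5 4 5 6

Derivation:
Step 1: flows [0->1,0->2,4->2,4->3] -> levels [4 3 2 7 8]
Step 2: flows [0->1,0->2,4->2,4->3] -> levels [2 4 4 8 6]
Step 3: flows [1->0,2->0,4->2,3->4] -> levels [4 3 4 7 6]
Step 4: flows [0->1,0=2,4->2,3->4] -> levels [3 4 5 6 6]
Step 5: flows [1->0,2->0,4->2,3=4] -> levels [5 3 5 6 5]
Step 6: flows [0->1,0=2,2=4,3->4] -> levels [4 4 5 5 6]
Step 7: flows [0=1,2->0,4->2,4->3] -> levels [5 4 5 6 4]
Step 8: flows [0->1,0=2,2->4,3->4] -> levels [4 5 4 5 6]
Step 9: flows [1->0,0=2,4->2,4->3] -> levels [5 4 5 6 4]
  -> period-2 cycle: step 9 state = step 7 state; never stabilizes
  -> state at step 30: (30-7) mod 2 = 1, same as step 8 -> [4 5 4 5 6]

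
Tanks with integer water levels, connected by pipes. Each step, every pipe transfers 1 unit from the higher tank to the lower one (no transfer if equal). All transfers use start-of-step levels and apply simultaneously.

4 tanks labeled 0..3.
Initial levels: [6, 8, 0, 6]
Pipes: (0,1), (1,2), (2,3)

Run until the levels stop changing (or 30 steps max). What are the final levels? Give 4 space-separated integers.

Step 1: flows [1->0,1->2,3->2] -> levels [7 6 2 5]
Step 2: flows [0->1,1->2,3->2] -> levels [6 6 4 4]
Step 3: flows [0=1,1->2,2=3] -> levels [6 5 5 4]
Step 4: flows [0->1,1=2,2->3] -> levels [5 6 4 5]
Step 5: flows [1->0,1->2,3->2] -> levels [6 4 6 4]
Step 6: flows [0->1,2->1,2->3] -> levels [5 6 4 5]
  -> period-2 cycle: step 6 state = step 4 state; never stabilizes
  -> state at step 30: (30-4) mod 2 = 0, same as step 4 -> [5 6 4 5]

Answer: 5 6 4 5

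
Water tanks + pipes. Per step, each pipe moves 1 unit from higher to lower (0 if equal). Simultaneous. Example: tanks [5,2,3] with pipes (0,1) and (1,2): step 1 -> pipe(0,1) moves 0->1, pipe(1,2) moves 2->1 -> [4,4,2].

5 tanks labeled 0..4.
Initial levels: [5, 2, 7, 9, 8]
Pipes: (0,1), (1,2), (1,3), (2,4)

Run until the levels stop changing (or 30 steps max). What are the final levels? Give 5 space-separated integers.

Step 1: flows [0->1,2->1,3->1,4->2] -> levels [4 5 7 8 7]
Step 2: flows [1->0,2->1,3->1,2=4] -> levels [5 6 6 7 7]
Step 3: flows [1->0,1=2,3->1,4->2] -> levels [6 6 7 6 6]
Step 4: flows [0=1,2->1,1=3,2->4] -> levels [6 7 5 6 7]
Step 5: flows [1->0,1->2,1->3,4->2] -> levels [7 4 7 7 6]
Step 6: flows [0->1,2->1,3->1,2->4] -> levels [6 7 5 6 7]
  -> period-2 cycle: step 6 state = step 4 state; never stabilizes
  -> state at step 30: (30-4) mod 2 = 0, same as step 4 -> [6 7 5 6 7]

Answer: 6 7 5 6 7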